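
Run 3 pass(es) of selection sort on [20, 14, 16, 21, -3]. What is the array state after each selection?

Pass 1: Select minimum -3 at index 4, swap -> [-3, 14, 16, 21, 20]
Pass 2: Select minimum 14 at index 1, swap -> [-3, 14, 16, 21, 20]
Pass 3: Select minimum 16 at index 2, swap -> [-3, 14, 16, 21, 20]


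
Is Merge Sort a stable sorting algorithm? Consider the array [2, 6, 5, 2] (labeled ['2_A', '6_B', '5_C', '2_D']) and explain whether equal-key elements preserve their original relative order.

Trace Merge Sort on the labeled array (the key is the number; the letter only tracks identity):
  Merge [2_A] + [6_B] -> [2_A, 6_B]
  Merge [5_C] + [2_D] -> [2_D, 5_C]
  Merge [2_A, 6_B] + [2_D, 5_C] -> [2_A, 2_D, 5_C, 6_B]
Final order: [2_A, 2_D, 5_C, 6_B]
Equal keys:
  value 2: originally 2_A, 2_D; after sorting 2_A, 2_D -> order preserved
All equal keys kept their original relative order. Merge Sort is stable: when the heads of the two halves are equal the merge takes from the left half first.
Answer: Stable


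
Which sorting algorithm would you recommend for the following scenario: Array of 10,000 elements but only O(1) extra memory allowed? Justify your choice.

Best choice: Heapsort
Reason: Heapsort rearranges the array in place using O(1) auxiliary space and still guarantees O(n log n) time; quicksort partitions in place but needs Theta(log n) stack space for recursion (O(n) in the worst case), and mergesort requires O(n) auxiliary space


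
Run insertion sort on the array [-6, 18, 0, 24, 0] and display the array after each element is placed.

First element -6 is already 'sorted'
Insert 18: shifted 0 elements -> [-6, 18, 0, 24, 0]
Insert 0: shifted 1 elements -> [-6, 0, 18, 24, 0]
Insert 24: shifted 0 elements -> [-6, 0, 18, 24, 0]
Insert 0: shifted 2 elements -> [-6, 0, 0, 18, 24]


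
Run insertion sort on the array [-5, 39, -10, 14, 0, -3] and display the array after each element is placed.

First element -5 is already 'sorted'
Insert 39: shifted 0 elements -> [-5, 39, -10, 14, 0, -3]
Insert -10: shifted 2 elements -> [-10, -5, 39, 14, 0, -3]
Insert 14: shifted 1 elements -> [-10, -5, 14, 39, 0, -3]
Insert 0: shifted 2 elements -> [-10, -5, 0, 14, 39, -3]
Insert -3: shifted 3 elements -> [-10, -5, -3, 0, 14, 39]


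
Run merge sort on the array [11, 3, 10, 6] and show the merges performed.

Divide and conquer:
  Merge [11] + [3] -> [3, 11]
  Merge [10] + [6] -> [6, 10]
  Merge [3, 11] + [6, 10] -> [3, 6, 10, 11]


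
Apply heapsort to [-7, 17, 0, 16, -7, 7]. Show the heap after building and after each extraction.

Build heap: [17, 16, 7, -7, -7, 0]
Extract 17: [16, 0, 7, -7, -7, 17]
Extract 16: [7, 0, -7, -7, 16, 17]
Extract 7: [0, -7, -7, 7, 16, 17]
Extract 0: [-7, -7, 0, 7, 16, 17]
Extract -7: [-7, -7, 0, 7, 16, 17]


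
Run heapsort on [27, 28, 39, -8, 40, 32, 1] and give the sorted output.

Build heap: [40, 28, 39, -8, 27, 32, 1]
Extract 40: [39, 28, 32, -8, 27, 1, 40]
Extract 39: [32, 28, 1, -8, 27, 39, 40]
Extract 32: [28, 27, 1, -8, 32, 39, 40]
Extract 28: [27, -8, 1, 28, 32, 39, 40]
Extract 27: [1, -8, 27, 28, 32, 39, 40]
Extract 1: [-8, 1, 27, 28, 32, 39, 40]


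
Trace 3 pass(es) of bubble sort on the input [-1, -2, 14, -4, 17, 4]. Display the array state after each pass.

After pass 1: [-2, -1, -4, 14, 4, 17] (3 swaps)
After pass 2: [-2, -4, -1, 4, 14, 17] (2 swaps)
After pass 3: [-4, -2, -1, 4, 14, 17] (1 swaps)
Total swaps: 6


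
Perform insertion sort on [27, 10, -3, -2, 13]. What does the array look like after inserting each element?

First element 27 is already 'sorted'
Insert 10: shifted 1 elements -> [10, 27, -3, -2, 13]
Insert -3: shifted 2 elements -> [-3, 10, 27, -2, 13]
Insert -2: shifted 2 elements -> [-3, -2, 10, 27, 13]
Insert 13: shifted 1 elements -> [-3, -2, 10, 13, 27]


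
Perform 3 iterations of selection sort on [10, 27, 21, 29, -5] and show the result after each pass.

Pass 1: Select minimum -5 at index 4, swap -> [-5, 27, 21, 29, 10]
Pass 2: Select minimum 10 at index 4, swap -> [-5, 10, 21, 29, 27]
Pass 3: Select minimum 21 at index 2, swap -> [-5, 10, 21, 29, 27]


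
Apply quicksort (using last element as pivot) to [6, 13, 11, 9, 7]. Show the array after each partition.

Partition 1: pivot=7 at index 1 -> [6, 7, 11, 9, 13]
Partition 2: pivot=13 at index 4 -> [6, 7, 11, 9, 13]
Partition 3: pivot=9 at index 2 -> [6, 7, 9, 11, 13]


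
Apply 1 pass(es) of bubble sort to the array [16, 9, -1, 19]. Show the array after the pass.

After pass 1: [9, -1, 16, 19] (2 swaps)
Total swaps: 2


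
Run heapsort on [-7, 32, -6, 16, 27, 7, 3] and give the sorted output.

Build heap: [32, 27, 7, 16, -7, -6, 3]
Extract 32: [27, 16, 7, 3, -7, -6, 32]
Extract 27: [16, 3, 7, -6, -7, 27, 32]
Extract 16: [7, 3, -7, -6, 16, 27, 32]
Extract 7: [3, -6, -7, 7, 16, 27, 32]
Extract 3: [-6, -7, 3, 7, 16, 27, 32]
Extract -6: [-7, -6, 3, 7, 16, 27, 32]


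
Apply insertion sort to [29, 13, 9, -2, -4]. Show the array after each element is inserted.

First element 29 is already 'sorted'
Insert 13: shifted 1 elements -> [13, 29, 9, -2, -4]
Insert 9: shifted 2 elements -> [9, 13, 29, -2, -4]
Insert -2: shifted 3 elements -> [-2, 9, 13, 29, -4]
Insert -4: shifted 4 elements -> [-4, -2, 9, 13, 29]


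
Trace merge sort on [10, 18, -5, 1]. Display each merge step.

Divide and conquer:
  Merge [10] + [18] -> [10, 18]
  Merge [-5] + [1] -> [-5, 1]
  Merge [10, 18] + [-5, 1] -> [-5, 1, 10, 18]


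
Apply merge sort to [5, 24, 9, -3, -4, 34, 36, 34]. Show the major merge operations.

Divide and conquer:
  Merge [5] + [24] -> [5, 24]
  Merge [9] + [-3] -> [-3, 9]
  Merge [5, 24] + [-3, 9] -> [-3, 5, 9, 24]
  Merge [-4] + [34] -> [-4, 34]
  Merge [36] + [34] -> [34, 36]
  Merge [-4, 34] + [34, 36] -> [-4, 34, 34, 36]
  Merge [-3, 5, 9, 24] + [-4, 34, 34, 36] -> [-4, -3, 5, 9, 24, 34, 34, 36]


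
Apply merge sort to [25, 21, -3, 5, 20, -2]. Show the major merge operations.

Divide and conquer:
  Merge [21] + [-3] -> [-3, 21]
  Merge [25] + [-3, 21] -> [-3, 21, 25]
  Merge [20] + [-2] -> [-2, 20]
  Merge [5] + [-2, 20] -> [-2, 5, 20]
  Merge [-3, 21, 25] + [-2, 5, 20] -> [-3, -2, 5, 20, 21, 25]


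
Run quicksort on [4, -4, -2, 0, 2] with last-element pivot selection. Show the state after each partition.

Partition 1: pivot=2 at index 3 -> [-4, -2, 0, 2, 4]
Partition 2: pivot=0 at index 2 -> [-4, -2, 0, 2, 4]
Partition 3: pivot=-2 at index 1 -> [-4, -2, 0, 2, 4]


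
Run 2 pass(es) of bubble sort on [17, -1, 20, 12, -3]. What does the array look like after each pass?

After pass 1: [-1, 17, 12, -3, 20] (3 swaps)
After pass 2: [-1, 12, -3, 17, 20] (2 swaps)
Total swaps: 5


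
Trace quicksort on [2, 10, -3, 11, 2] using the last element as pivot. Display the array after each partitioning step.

Partition 1: pivot=2 at index 2 -> [2, -3, 2, 11, 10]
Partition 2: pivot=-3 at index 0 -> [-3, 2, 2, 11, 10]
Partition 3: pivot=10 at index 3 -> [-3, 2, 2, 10, 11]


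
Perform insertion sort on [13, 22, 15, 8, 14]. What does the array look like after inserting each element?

First element 13 is already 'sorted'
Insert 22: shifted 0 elements -> [13, 22, 15, 8, 14]
Insert 15: shifted 1 elements -> [13, 15, 22, 8, 14]
Insert 8: shifted 3 elements -> [8, 13, 15, 22, 14]
Insert 14: shifted 2 elements -> [8, 13, 14, 15, 22]


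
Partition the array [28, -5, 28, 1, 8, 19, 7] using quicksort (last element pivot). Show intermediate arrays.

Partition 1: pivot=7 at index 2 -> [-5, 1, 7, 28, 8, 19, 28]
Partition 2: pivot=1 at index 1 -> [-5, 1, 7, 28, 8, 19, 28]
Partition 3: pivot=28 at index 6 -> [-5, 1, 7, 28, 8, 19, 28]
Partition 4: pivot=19 at index 4 -> [-5, 1, 7, 8, 19, 28, 28]


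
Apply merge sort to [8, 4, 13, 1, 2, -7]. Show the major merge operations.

Divide and conquer:
  Merge [4] + [13] -> [4, 13]
  Merge [8] + [4, 13] -> [4, 8, 13]
  Merge [2] + [-7] -> [-7, 2]
  Merge [1] + [-7, 2] -> [-7, 1, 2]
  Merge [4, 8, 13] + [-7, 1, 2] -> [-7, 1, 2, 4, 8, 13]


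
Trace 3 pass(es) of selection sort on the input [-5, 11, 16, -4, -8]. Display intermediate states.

Pass 1: Select minimum -8 at index 4, swap -> [-8, 11, 16, -4, -5]
Pass 2: Select minimum -5 at index 4, swap -> [-8, -5, 16, -4, 11]
Pass 3: Select minimum -4 at index 3, swap -> [-8, -5, -4, 16, 11]


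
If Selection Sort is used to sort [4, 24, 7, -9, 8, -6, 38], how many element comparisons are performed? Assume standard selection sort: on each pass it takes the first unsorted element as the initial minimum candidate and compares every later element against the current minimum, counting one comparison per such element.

Pass 1: scan indices 1..6 for the minimum = 6 comparison(s); min is -9, place at index 0 -> [-9, 24, 7, 4, 8, -6, 38]
Pass 2: scan indices 2..6 for the minimum = 5 comparison(s); min is -6, place at index 1 -> [-9, -6, 7, 4, 8, 24, 38]
Pass 3: scan indices 3..6 for the minimum = 4 comparison(s); min is 4, place at index 2 -> [-9, -6, 4, 7, 8, 24, 38]
Pass 4: scan indices 4..6 for the minimum = 3 comparison(s); min is 7, place at index 3 -> [-9, -6, 4, 7, 8, 24, 38]
Pass 5: scan indices 5..6 for the minimum = 2 comparison(s); min is 8, place at index 4 -> [-9, -6, 4, 7, 8, 24, 38]
Pass 6: scan indices 6..6 for the minimum = 1 comparison(s); min is 24, place at index 5 -> [-9, -6, 4, 7, 8, 24, 38]
Selection sort always scans the whole unsorted suffix, so the count is (n-1) + (n-2) + ... + 1 = n(n-1)/2 = 7*6/2 = 21 regardless of the input order.
Total comparisons: 6 + 5 + 4 + 3 + 2 + 1 = 21


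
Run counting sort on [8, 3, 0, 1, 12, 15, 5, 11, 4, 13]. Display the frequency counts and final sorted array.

Count array: [1, 1, 0, 1, 1, 1, 0, 0, 1, 0, 0, 1, 1, 1, 0, 1]
(count[i] = number of elements equal to i)
Cumulative count: [1, 2, 2, 3, 4, 5, 5, 5, 6, 6, 6, 7, 8, 9, 9, 10]
Sorted: [0, 1, 3, 4, 5, 8, 11, 12, 13, 15]


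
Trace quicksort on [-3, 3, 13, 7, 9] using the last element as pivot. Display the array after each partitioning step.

Partition 1: pivot=9 at index 3 -> [-3, 3, 7, 9, 13]
Partition 2: pivot=7 at index 2 -> [-3, 3, 7, 9, 13]
Partition 3: pivot=3 at index 1 -> [-3, 3, 7, 9, 13]


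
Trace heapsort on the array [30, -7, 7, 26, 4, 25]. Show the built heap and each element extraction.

Build heap: [30, 26, 25, -7, 4, 7]
Extract 30: [26, 7, 25, -7, 4, 30]
Extract 26: [25, 7, 4, -7, 26, 30]
Extract 25: [7, -7, 4, 25, 26, 30]
Extract 7: [4, -7, 7, 25, 26, 30]
Extract 4: [-7, 4, 7, 25, 26, 30]


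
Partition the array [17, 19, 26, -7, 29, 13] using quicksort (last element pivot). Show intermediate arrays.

Partition 1: pivot=13 at index 1 -> [-7, 13, 26, 17, 29, 19]
Partition 2: pivot=19 at index 3 -> [-7, 13, 17, 19, 29, 26]
Partition 3: pivot=26 at index 4 -> [-7, 13, 17, 19, 26, 29]


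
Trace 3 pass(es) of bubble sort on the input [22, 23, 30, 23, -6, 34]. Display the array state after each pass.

After pass 1: [22, 23, 23, -6, 30, 34] (2 swaps)
After pass 2: [22, 23, -6, 23, 30, 34] (1 swaps)
After pass 3: [22, -6, 23, 23, 30, 34] (1 swaps)
Total swaps: 4


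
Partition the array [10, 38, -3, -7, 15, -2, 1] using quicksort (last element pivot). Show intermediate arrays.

Partition 1: pivot=1 at index 3 -> [-3, -7, -2, 1, 15, 10, 38]
Partition 2: pivot=-2 at index 2 -> [-3, -7, -2, 1, 15, 10, 38]
Partition 3: pivot=-7 at index 0 -> [-7, -3, -2, 1, 15, 10, 38]
Partition 4: pivot=38 at index 6 -> [-7, -3, -2, 1, 15, 10, 38]
Partition 5: pivot=10 at index 4 -> [-7, -3, -2, 1, 10, 15, 38]


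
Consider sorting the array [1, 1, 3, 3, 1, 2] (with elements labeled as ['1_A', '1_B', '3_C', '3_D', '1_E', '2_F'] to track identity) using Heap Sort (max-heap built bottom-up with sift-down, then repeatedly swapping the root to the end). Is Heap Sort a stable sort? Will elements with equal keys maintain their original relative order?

Trace Heap Sort on the labeled array (the key is the number; the letter only tracks identity):
  Build max-heap: [3_D, 1_A, 3_C, 1_B, 1_E, 2_F]
  Swap root 3_D to index 5, re-heapify first 5 -> [3_C, 1_A, 2_F, 1_B, 1_E, 3_D]
  Swap root 3_C to index 4, re-heapify first 4 -> [2_F, 1_A, 1_E, 1_B, 3_C, 3_D]
  Swap root 2_F to index 3, re-heapify first 3 -> [1_B, 1_A, 1_E, 2_F, 3_C, 3_D]
  Swap root 1_B to index 2, re-heapify first 2 -> [1_E, 1_A, 1_B, 2_F, 3_C, 3_D]
  Swap root 1_E to index 1, re-heapify first 1 -> [1_A, 1_E, 1_B, 2_F, 3_C, 3_D]
Final order: [1_A, 1_E, 1_B, 2_F, 3_C, 3_D]
Equal keys:
  value 1: originally 1_A, 1_B, 1_E; after sorting 1_A, 1_E, 1_B -> order changed
  value 3: originally 3_C, 3_D; after sorting 3_C, 3_D -> order preserved
Equal keys were reordered, so Heap Sort is not stable: heap construction and root-to-end swaps move elements without regard to the original order of equal keys. (One such input is enough; an unstable sort may happen to preserve order on other inputs, but it gives no guarantee.)
Answer: Not stable


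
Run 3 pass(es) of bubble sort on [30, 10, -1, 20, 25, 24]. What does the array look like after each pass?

After pass 1: [10, -1, 20, 25, 24, 30] (5 swaps)
After pass 2: [-1, 10, 20, 24, 25, 30] (2 swaps)
After pass 3: [-1, 10, 20, 24, 25, 30] (0 swaps)
Total swaps: 7


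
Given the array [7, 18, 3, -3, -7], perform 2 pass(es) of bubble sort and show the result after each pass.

After pass 1: [7, 3, -3, -7, 18] (3 swaps)
After pass 2: [3, -3, -7, 7, 18] (3 swaps)
Total swaps: 6


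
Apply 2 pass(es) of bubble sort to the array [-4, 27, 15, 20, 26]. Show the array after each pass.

After pass 1: [-4, 15, 20, 26, 27] (3 swaps)
After pass 2: [-4, 15, 20, 26, 27] (0 swaps)
Total swaps: 3


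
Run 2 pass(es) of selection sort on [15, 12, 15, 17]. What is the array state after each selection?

Pass 1: Select minimum 12 at index 1, swap -> [12, 15, 15, 17]
Pass 2: Select minimum 15 at index 1, swap -> [12, 15, 15, 17]


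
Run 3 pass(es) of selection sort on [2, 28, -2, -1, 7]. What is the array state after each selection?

Pass 1: Select minimum -2 at index 2, swap -> [-2, 28, 2, -1, 7]
Pass 2: Select minimum -1 at index 3, swap -> [-2, -1, 2, 28, 7]
Pass 3: Select minimum 2 at index 2, swap -> [-2, -1, 2, 28, 7]


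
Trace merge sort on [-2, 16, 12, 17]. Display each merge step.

Divide and conquer:
  Merge [-2] + [16] -> [-2, 16]
  Merge [12] + [17] -> [12, 17]
  Merge [-2, 16] + [12, 17] -> [-2, 12, 16, 17]


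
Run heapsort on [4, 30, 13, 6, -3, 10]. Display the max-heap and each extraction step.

Build heap: [30, 6, 13, 4, -3, 10]
Extract 30: [13, 6, 10, 4, -3, 30]
Extract 13: [10, 6, -3, 4, 13, 30]
Extract 10: [6, 4, -3, 10, 13, 30]
Extract 6: [4, -3, 6, 10, 13, 30]
Extract 4: [-3, 4, 6, 10, 13, 30]


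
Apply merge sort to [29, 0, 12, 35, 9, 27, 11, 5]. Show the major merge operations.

Divide and conquer:
  Merge [29] + [0] -> [0, 29]
  Merge [12] + [35] -> [12, 35]
  Merge [0, 29] + [12, 35] -> [0, 12, 29, 35]
  Merge [9] + [27] -> [9, 27]
  Merge [11] + [5] -> [5, 11]
  Merge [9, 27] + [5, 11] -> [5, 9, 11, 27]
  Merge [0, 12, 29, 35] + [5, 9, 11, 27] -> [0, 5, 9, 11, 12, 27, 29, 35]


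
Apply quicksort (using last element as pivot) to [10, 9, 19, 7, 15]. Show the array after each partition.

Partition 1: pivot=15 at index 3 -> [10, 9, 7, 15, 19]
Partition 2: pivot=7 at index 0 -> [7, 9, 10, 15, 19]
Partition 3: pivot=10 at index 2 -> [7, 9, 10, 15, 19]


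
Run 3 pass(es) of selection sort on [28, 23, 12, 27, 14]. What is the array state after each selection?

Pass 1: Select minimum 12 at index 2, swap -> [12, 23, 28, 27, 14]
Pass 2: Select minimum 14 at index 4, swap -> [12, 14, 28, 27, 23]
Pass 3: Select minimum 23 at index 4, swap -> [12, 14, 23, 27, 28]


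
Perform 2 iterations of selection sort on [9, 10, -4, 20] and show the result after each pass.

Pass 1: Select minimum -4 at index 2, swap -> [-4, 10, 9, 20]
Pass 2: Select minimum 9 at index 2, swap -> [-4, 9, 10, 20]


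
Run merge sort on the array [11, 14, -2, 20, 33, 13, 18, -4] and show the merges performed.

Divide and conquer:
  Merge [11] + [14] -> [11, 14]
  Merge [-2] + [20] -> [-2, 20]
  Merge [11, 14] + [-2, 20] -> [-2, 11, 14, 20]
  Merge [33] + [13] -> [13, 33]
  Merge [18] + [-4] -> [-4, 18]
  Merge [13, 33] + [-4, 18] -> [-4, 13, 18, 33]
  Merge [-2, 11, 14, 20] + [-4, 13, 18, 33] -> [-4, -2, 11, 13, 14, 18, 20, 33]


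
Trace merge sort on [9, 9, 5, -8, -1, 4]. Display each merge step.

Divide and conquer:
  Merge [9] + [5] -> [5, 9]
  Merge [9] + [5, 9] -> [5, 9, 9]
  Merge [-1] + [4] -> [-1, 4]
  Merge [-8] + [-1, 4] -> [-8, -1, 4]
  Merge [5, 9, 9] + [-8, -1, 4] -> [-8, -1, 4, 5, 9, 9]


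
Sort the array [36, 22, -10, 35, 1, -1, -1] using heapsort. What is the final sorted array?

Build heap: [36, 35, -1, 22, 1, -10, -1]
Extract 36: [35, 22, -1, -1, 1, -10, 36]
Extract 35: [22, 1, -1, -1, -10, 35, 36]
Extract 22: [1, -1, -1, -10, 22, 35, 36]
Extract 1: [-1, -10, -1, 1, 22, 35, 36]
Extract -1: [-1, -10, -1, 1, 22, 35, 36]
Extract -1: [-10, -1, -1, 1, 22, 35, 36]


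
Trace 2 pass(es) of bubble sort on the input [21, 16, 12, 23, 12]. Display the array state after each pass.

After pass 1: [16, 12, 21, 12, 23] (3 swaps)
After pass 2: [12, 16, 12, 21, 23] (2 swaps)
Total swaps: 5


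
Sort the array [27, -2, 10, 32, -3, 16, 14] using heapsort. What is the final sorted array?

Build heap: [32, 27, 16, -2, -3, 10, 14]
Extract 32: [27, 14, 16, -2, -3, 10, 32]
Extract 27: [16, 14, 10, -2, -3, 27, 32]
Extract 16: [14, -2, 10, -3, 16, 27, 32]
Extract 14: [10, -2, -3, 14, 16, 27, 32]
Extract 10: [-2, -3, 10, 14, 16, 27, 32]
Extract -2: [-3, -2, 10, 14, 16, 27, 32]


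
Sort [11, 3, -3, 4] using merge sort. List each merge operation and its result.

Divide and conquer:
  Merge [11] + [3] -> [3, 11]
  Merge [-3] + [4] -> [-3, 4]
  Merge [3, 11] + [-3, 4] -> [-3, 3, 4, 11]


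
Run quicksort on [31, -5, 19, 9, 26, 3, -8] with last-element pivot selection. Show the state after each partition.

Partition 1: pivot=-8 at index 0 -> [-8, -5, 19, 9, 26, 3, 31]
Partition 2: pivot=31 at index 6 -> [-8, -5, 19, 9, 26, 3, 31]
Partition 3: pivot=3 at index 2 -> [-8, -5, 3, 9, 26, 19, 31]
Partition 4: pivot=19 at index 4 -> [-8, -5, 3, 9, 19, 26, 31]


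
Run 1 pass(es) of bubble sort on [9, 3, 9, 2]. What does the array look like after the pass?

After pass 1: [3, 9, 2, 9] (2 swaps)
Total swaps: 2


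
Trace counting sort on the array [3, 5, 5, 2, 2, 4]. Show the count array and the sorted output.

Count array: [0, 0, 2, 1, 1, 2]
(count[i] = number of elements equal to i)
Cumulative count: [0, 0, 2, 3, 4, 6]
Sorted: [2, 2, 3, 4, 5, 5]


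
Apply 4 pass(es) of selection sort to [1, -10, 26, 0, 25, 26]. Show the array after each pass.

Pass 1: Select minimum -10 at index 1, swap -> [-10, 1, 26, 0, 25, 26]
Pass 2: Select minimum 0 at index 3, swap -> [-10, 0, 26, 1, 25, 26]
Pass 3: Select minimum 1 at index 3, swap -> [-10, 0, 1, 26, 25, 26]
Pass 4: Select minimum 25 at index 4, swap -> [-10, 0, 1, 25, 26, 26]


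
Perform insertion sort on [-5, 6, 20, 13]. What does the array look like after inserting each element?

First element -5 is already 'sorted'
Insert 6: shifted 0 elements -> [-5, 6, 20, 13]
Insert 20: shifted 0 elements -> [-5, 6, 20, 13]
Insert 13: shifted 1 elements -> [-5, 6, 13, 20]


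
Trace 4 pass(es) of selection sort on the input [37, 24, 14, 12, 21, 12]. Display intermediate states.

Pass 1: Select minimum 12 at index 3, swap -> [12, 24, 14, 37, 21, 12]
Pass 2: Select minimum 12 at index 5, swap -> [12, 12, 14, 37, 21, 24]
Pass 3: Select minimum 14 at index 2, swap -> [12, 12, 14, 37, 21, 24]
Pass 4: Select minimum 21 at index 4, swap -> [12, 12, 14, 21, 37, 24]


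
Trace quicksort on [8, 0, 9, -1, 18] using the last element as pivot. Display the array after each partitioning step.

Partition 1: pivot=18 at index 4 -> [8, 0, 9, -1, 18]
Partition 2: pivot=-1 at index 0 -> [-1, 0, 9, 8, 18]
Partition 3: pivot=8 at index 2 -> [-1, 0, 8, 9, 18]


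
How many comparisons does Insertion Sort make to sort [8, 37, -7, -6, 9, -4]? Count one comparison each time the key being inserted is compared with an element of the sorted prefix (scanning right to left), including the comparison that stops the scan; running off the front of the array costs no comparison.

Insert 37: 8 <= 37 (stop) = 1 comparison(s) -> [8, 37, -7, -6, 9, -4]
Insert -7: 37 > -7 (shift), 8 > -7 (shift), reached front = 2 comparison(s) -> [-7, 8, 37, -6, 9, -4]
Insert -6: 37 > -6 (shift), 8 > -6 (shift), -7 <= -6 (stop) = 3 comparison(s) -> [-7, -6, 8, 37, 9, -4]
Insert 9: 37 > 9 (shift), 8 <= 9 (stop) = 2 comparison(s) -> [-7, -6, 8, 9, 37, -4]
Insert -4: 37 > -4 (shift), 9 > -4 (shift), 8 > -4 (shift), -6 <= -4 (stop) = 4 comparison(s) -> [-7, -6, -4, 8, 9, 37]
Total comparisons: 1 + 2 + 3 + 2 + 4 = 12


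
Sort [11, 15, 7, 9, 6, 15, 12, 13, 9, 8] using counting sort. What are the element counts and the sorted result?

Count array: [0, 0, 0, 0, 0, 0, 1, 1, 1, 2, 0, 1, 1, 1, 0, 2]
(count[i] = number of elements equal to i)
Cumulative count: [0, 0, 0, 0, 0, 0, 1, 2, 3, 5, 5, 6, 7, 8, 8, 10]
Sorted: [6, 7, 8, 9, 9, 11, 12, 13, 15, 15]


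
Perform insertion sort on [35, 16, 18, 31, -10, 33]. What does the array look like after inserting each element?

First element 35 is already 'sorted'
Insert 16: shifted 1 elements -> [16, 35, 18, 31, -10, 33]
Insert 18: shifted 1 elements -> [16, 18, 35, 31, -10, 33]
Insert 31: shifted 1 elements -> [16, 18, 31, 35, -10, 33]
Insert -10: shifted 4 elements -> [-10, 16, 18, 31, 35, 33]
Insert 33: shifted 1 elements -> [-10, 16, 18, 31, 33, 35]


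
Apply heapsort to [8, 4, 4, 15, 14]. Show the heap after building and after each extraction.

Build heap: [15, 14, 4, 4, 8]
Extract 15: [14, 8, 4, 4, 15]
Extract 14: [8, 4, 4, 14, 15]
Extract 8: [4, 4, 8, 14, 15]
Extract 4: [4, 4, 8, 14, 15]


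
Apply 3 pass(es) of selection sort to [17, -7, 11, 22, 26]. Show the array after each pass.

Pass 1: Select minimum -7 at index 1, swap -> [-7, 17, 11, 22, 26]
Pass 2: Select minimum 11 at index 2, swap -> [-7, 11, 17, 22, 26]
Pass 3: Select minimum 17 at index 2, swap -> [-7, 11, 17, 22, 26]


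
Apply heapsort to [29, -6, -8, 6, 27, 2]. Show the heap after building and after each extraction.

Build heap: [29, 27, 2, 6, -6, -8]
Extract 29: [27, 6, 2, -8, -6, 29]
Extract 27: [6, -6, 2, -8, 27, 29]
Extract 6: [2, -6, -8, 6, 27, 29]
Extract 2: [-6, -8, 2, 6, 27, 29]
Extract -6: [-8, -6, 2, 6, 27, 29]


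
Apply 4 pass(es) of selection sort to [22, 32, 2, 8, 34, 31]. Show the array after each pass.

Pass 1: Select minimum 2 at index 2, swap -> [2, 32, 22, 8, 34, 31]
Pass 2: Select minimum 8 at index 3, swap -> [2, 8, 22, 32, 34, 31]
Pass 3: Select minimum 22 at index 2, swap -> [2, 8, 22, 32, 34, 31]
Pass 4: Select minimum 31 at index 5, swap -> [2, 8, 22, 31, 34, 32]


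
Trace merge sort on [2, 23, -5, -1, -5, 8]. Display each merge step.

Divide and conquer:
  Merge [23] + [-5] -> [-5, 23]
  Merge [2] + [-5, 23] -> [-5, 2, 23]
  Merge [-5] + [8] -> [-5, 8]
  Merge [-1] + [-5, 8] -> [-5, -1, 8]
  Merge [-5, 2, 23] + [-5, -1, 8] -> [-5, -5, -1, 2, 8, 23]


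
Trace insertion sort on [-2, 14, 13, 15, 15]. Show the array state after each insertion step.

First element -2 is already 'sorted'
Insert 14: shifted 0 elements -> [-2, 14, 13, 15, 15]
Insert 13: shifted 1 elements -> [-2, 13, 14, 15, 15]
Insert 15: shifted 0 elements -> [-2, 13, 14, 15, 15]
Insert 15: shifted 0 elements -> [-2, 13, 14, 15, 15]


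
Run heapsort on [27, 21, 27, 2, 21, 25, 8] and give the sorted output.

Build heap: [27, 21, 27, 2, 21, 25, 8]
Extract 27: [27, 21, 25, 2, 21, 8, 27]
Extract 27: [25, 21, 8, 2, 21, 27, 27]
Extract 25: [21, 21, 8, 2, 25, 27, 27]
Extract 21: [21, 2, 8, 21, 25, 27, 27]
Extract 21: [8, 2, 21, 21, 25, 27, 27]
Extract 8: [2, 8, 21, 21, 25, 27, 27]


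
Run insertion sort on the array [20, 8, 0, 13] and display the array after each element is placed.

First element 20 is already 'sorted'
Insert 8: shifted 1 elements -> [8, 20, 0, 13]
Insert 0: shifted 2 elements -> [0, 8, 20, 13]
Insert 13: shifted 1 elements -> [0, 8, 13, 20]


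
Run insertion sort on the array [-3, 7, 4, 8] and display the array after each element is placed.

First element -3 is already 'sorted'
Insert 7: shifted 0 elements -> [-3, 7, 4, 8]
Insert 4: shifted 1 elements -> [-3, 4, 7, 8]
Insert 8: shifted 0 elements -> [-3, 4, 7, 8]


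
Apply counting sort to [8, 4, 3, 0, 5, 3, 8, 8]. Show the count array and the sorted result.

Count array: [1, 0, 0, 2, 1, 1, 0, 0, 3]
(count[i] = number of elements equal to i)
Cumulative count: [1, 1, 1, 3, 4, 5, 5, 5, 8]
Sorted: [0, 3, 3, 4, 5, 8, 8, 8]


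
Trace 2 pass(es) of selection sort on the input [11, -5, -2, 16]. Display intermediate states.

Pass 1: Select minimum -5 at index 1, swap -> [-5, 11, -2, 16]
Pass 2: Select minimum -2 at index 2, swap -> [-5, -2, 11, 16]


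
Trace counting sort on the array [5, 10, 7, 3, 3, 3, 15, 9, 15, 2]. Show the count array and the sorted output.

Count array: [0, 0, 1, 3, 0, 1, 0, 1, 0, 1, 1, 0, 0, 0, 0, 2]
(count[i] = number of elements equal to i)
Cumulative count: [0, 0, 1, 4, 4, 5, 5, 6, 6, 7, 8, 8, 8, 8, 8, 10]
Sorted: [2, 3, 3, 3, 5, 7, 9, 10, 15, 15]


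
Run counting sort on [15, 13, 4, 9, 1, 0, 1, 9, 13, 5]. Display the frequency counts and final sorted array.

Count array: [1, 2, 0, 0, 1, 1, 0, 0, 0, 2, 0, 0, 0, 2, 0, 1]
(count[i] = number of elements equal to i)
Cumulative count: [1, 3, 3, 3, 4, 5, 5, 5, 5, 7, 7, 7, 7, 9, 9, 10]
Sorted: [0, 1, 1, 4, 5, 9, 9, 13, 13, 15]


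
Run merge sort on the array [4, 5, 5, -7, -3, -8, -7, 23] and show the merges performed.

Divide and conquer:
  Merge [4] + [5] -> [4, 5]
  Merge [5] + [-7] -> [-7, 5]
  Merge [4, 5] + [-7, 5] -> [-7, 4, 5, 5]
  Merge [-3] + [-8] -> [-8, -3]
  Merge [-7] + [23] -> [-7, 23]
  Merge [-8, -3] + [-7, 23] -> [-8, -7, -3, 23]
  Merge [-7, 4, 5, 5] + [-8, -7, -3, 23] -> [-8, -7, -7, -3, 4, 5, 5, 23]


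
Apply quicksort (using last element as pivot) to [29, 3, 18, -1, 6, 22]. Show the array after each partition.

Partition 1: pivot=22 at index 4 -> [3, 18, -1, 6, 22, 29]
Partition 2: pivot=6 at index 2 -> [3, -1, 6, 18, 22, 29]
Partition 3: pivot=-1 at index 0 -> [-1, 3, 6, 18, 22, 29]


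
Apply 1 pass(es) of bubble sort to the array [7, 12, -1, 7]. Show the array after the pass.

After pass 1: [7, -1, 7, 12] (2 swaps)
Total swaps: 2


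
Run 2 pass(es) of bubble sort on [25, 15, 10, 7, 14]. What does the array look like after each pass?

After pass 1: [15, 10, 7, 14, 25] (4 swaps)
After pass 2: [10, 7, 14, 15, 25] (3 swaps)
Total swaps: 7


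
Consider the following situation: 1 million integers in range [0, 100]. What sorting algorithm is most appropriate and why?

Best choice: Counting sort
Reason: O(n + k) where k=100 is small; linear time beats O(n log n)


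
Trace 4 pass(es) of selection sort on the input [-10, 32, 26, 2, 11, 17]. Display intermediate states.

Pass 1: Select minimum -10 at index 0, swap -> [-10, 32, 26, 2, 11, 17]
Pass 2: Select minimum 2 at index 3, swap -> [-10, 2, 26, 32, 11, 17]
Pass 3: Select minimum 11 at index 4, swap -> [-10, 2, 11, 32, 26, 17]
Pass 4: Select minimum 17 at index 5, swap -> [-10, 2, 11, 17, 26, 32]


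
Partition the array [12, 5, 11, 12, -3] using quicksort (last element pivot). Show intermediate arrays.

Partition 1: pivot=-3 at index 0 -> [-3, 5, 11, 12, 12]
Partition 2: pivot=12 at index 4 -> [-3, 5, 11, 12, 12]
Partition 3: pivot=12 at index 3 -> [-3, 5, 11, 12, 12]
Partition 4: pivot=11 at index 2 -> [-3, 5, 11, 12, 12]


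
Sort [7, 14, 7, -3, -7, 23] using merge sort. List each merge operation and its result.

Divide and conquer:
  Merge [14] + [7] -> [7, 14]
  Merge [7] + [7, 14] -> [7, 7, 14]
  Merge [-7] + [23] -> [-7, 23]
  Merge [-3] + [-7, 23] -> [-7, -3, 23]
  Merge [7, 7, 14] + [-7, -3, 23] -> [-7, -3, 7, 7, 14, 23]


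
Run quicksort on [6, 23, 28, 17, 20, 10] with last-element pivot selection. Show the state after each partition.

Partition 1: pivot=10 at index 1 -> [6, 10, 28, 17, 20, 23]
Partition 2: pivot=23 at index 4 -> [6, 10, 17, 20, 23, 28]
Partition 3: pivot=20 at index 3 -> [6, 10, 17, 20, 23, 28]


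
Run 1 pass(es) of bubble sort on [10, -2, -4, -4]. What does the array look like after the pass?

After pass 1: [-2, -4, -4, 10] (3 swaps)
Total swaps: 3


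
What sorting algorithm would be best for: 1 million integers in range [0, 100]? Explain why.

Best choice: Counting sort
Reason: O(n + k) where k=100 is small; linear time beats O(n log n)


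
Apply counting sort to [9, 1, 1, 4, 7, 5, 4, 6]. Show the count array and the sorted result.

Count array: [0, 2, 0, 0, 2, 1, 1, 1, 0, 1]
(count[i] = number of elements equal to i)
Cumulative count: [0, 2, 2, 2, 4, 5, 6, 7, 7, 8]
Sorted: [1, 1, 4, 4, 5, 6, 7, 9]


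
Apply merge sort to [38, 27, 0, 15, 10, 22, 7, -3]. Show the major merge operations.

Divide and conquer:
  Merge [38] + [27] -> [27, 38]
  Merge [0] + [15] -> [0, 15]
  Merge [27, 38] + [0, 15] -> [0, 15, 27, 38]
  Merge [10] + [22] -> [10, 22]
  Merge [7] + [-3] -> [-3, 7]
  Merge [10, 22] + [-3, 7] -> [-3, 7, 10, 22]
  Merge [0, 15, 27, 38] + [-3, 7, 10, 22] -> [-3, 0, 7, 10, 15, 22, 27, 38]


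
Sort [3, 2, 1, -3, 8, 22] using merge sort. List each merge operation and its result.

Divide and conquer:
  Merge [2] + [1] -> [1, 2]
  Merge [3] + [1, 2] -> [1, 2, 3]
  Merge [8] + [22] -> [8, 22]
  Merge [-3] + [8, 22] -> [-3, 8, 22]
  Merge [1, 2, 3] + [-3, 8, 22] -> [-3, 1, 2, 3, 8, 22]


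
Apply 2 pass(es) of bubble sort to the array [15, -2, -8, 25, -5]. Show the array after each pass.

After pass 1: [-2, -8, 15, -5, 25] (3 swaps)
After pass 2: [-8, -2, -5, 15, 25] (2 swaps)
Total swaps: 5


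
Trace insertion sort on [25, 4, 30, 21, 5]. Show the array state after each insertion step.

First element 25 is already 'sorted'
Insert 4: shifted 1 elements -> [4, 25, 30, 21, 5]
Insert 30: shifted 0 elements -> [4, 25, 30, 21, 5]
Insert 21: shifted 2 elements -> [4, 21, 25, 30, 5]
Insert 5: shifted 3 elements -> [4, 5, 21, 25, 30]


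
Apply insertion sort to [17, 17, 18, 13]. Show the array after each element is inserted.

First element 17 is already 'sorted'
Insert 17: shifted 0 elements -> [17, 17, 18, 13]
Insert 18: shifted 0 elements -> [17, 17, 18, 13]
Insert 13: shifted 3 elements -> [13, 17, 17, 18]


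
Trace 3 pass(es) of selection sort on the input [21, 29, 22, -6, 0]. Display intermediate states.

Pass 1: Select minimum -6 at index 3, swap -> [-6, 29, 22, 21, 0]
Pass 2: Select minimum 0 at index 4, swap -> [-6, 0, 22, 21, 29]
Pass 3: Select minimum 21 at index 3, swap -> [-6, 0, 21, 22, 29]


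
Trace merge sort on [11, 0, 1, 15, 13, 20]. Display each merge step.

Divide and conquer:
  Merge [0] + [1] -> [0, 1]
  Merge [11] + [0, 1] -> [0, 1, 11]
  Merge [13] + [20] -> [13, 20]
  Merge [15] + [13, 20] -> [13, 15, 20]
  Merge [0, 1, 11] + [13, 15, 20] -> [0, 1, 11, 13, 15, 20]


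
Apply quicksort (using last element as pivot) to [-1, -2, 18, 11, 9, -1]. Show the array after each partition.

Partition 1: pivot=-1 at index 2 -> [-1, -2, -1, 11, 9, 18]
Partition 2: pivot=-2 at index 0 -> [-2, -1, -1, 11, 9, 18]
Partition 3: pivot=18 at index 5 -> [-2, -1, -1, 11, 9, 18]
Partition 4: pivot=9 at index 3 -> [-2, -1, -1, 9, 11, 18]


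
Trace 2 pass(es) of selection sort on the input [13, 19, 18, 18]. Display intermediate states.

Pass 1: Select minimum 13 at index 0, swap -> [13, 19, 18, 18]
Pass 2: Select minimum 18 at index 2, swap -> [13, 18, 19, 18]


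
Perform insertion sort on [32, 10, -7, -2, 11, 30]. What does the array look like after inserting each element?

First element 32 is already 'sorted'
Insert 10: shifted 1 elements -> [10, 32, -7, -2, 11, 30]
Insert -7: shifted 2 elements -> [-7, 10, 32, -2, 11, 30]
Insert -2: shifted 2 elements -> [-7, -2, 10, 32, 11, 30]
Insert 11: shifted 1 elements -> [-7, -2, 10, 11, 32, 30]
Insert 30: shifted 1 elements -> [-7, -2, 10, 11, 30, 32]


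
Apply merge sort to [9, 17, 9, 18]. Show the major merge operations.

Divide and conquer:
  Merge [9] + [17] -> [9, 17]
  Merge [9] + [18] -> [9, 18]
  Merge [9, 17] + [9, 18] -> [9, 9, 17, 18]


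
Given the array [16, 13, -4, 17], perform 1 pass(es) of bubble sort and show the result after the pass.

After pass 1: [13, -4, 16, 17] (2 swaps)
Total swaps: 2


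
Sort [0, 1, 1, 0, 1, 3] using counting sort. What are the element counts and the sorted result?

Count array: [2, 3, 0, 1]
(count[i] = number of elements equal to i)
Cumulative count: [2, 5, 5, 6]
Sorted: [0, 0, 1, 1, 1, 3]


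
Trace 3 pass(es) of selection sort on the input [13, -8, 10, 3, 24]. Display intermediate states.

Pass 1: Select minimum -8 at index 1, swap -> [-8, 13, 10, 3, 24]
Pass 2: Select minimum 3 at index 3, swap -> [-8, 3, 10, 13, 24]
Pass 3: Select minimum 10 at index 2, swap -> [-8, 3, 10, 13, 24]


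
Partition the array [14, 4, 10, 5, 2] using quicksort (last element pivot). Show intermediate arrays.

Partition 1: pivot=2 at index 0 -> [2, 4, 10, 5, 14]
Partition 2: pivot=14 at index 4 -> [2, 4, 10, 5, 14]
Partition 3: pivot=5 at index 2 -> [2, 4, 5, 10, 14]


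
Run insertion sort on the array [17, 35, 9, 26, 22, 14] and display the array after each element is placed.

First element 17 is already 'sorted'
Insert 35: shifted 0 elements -> [17, 35, 9, 26, 22, 14]
Insert 9: shifted 2 elements -> [9, 17, 35, 26, 22, 14]
Insert 26: shifted 1 elements -> [9, 17, 26, 35, 22, 14]
Insert 22: shifted 2 elements -> [9, 17, 22, 26, 35, 14]
Insert 14: shifted 4 elements -> [9, 14, 17, 22, 26, 35]


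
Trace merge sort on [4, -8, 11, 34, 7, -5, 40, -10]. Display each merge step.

Divide and conquer:
  Merge [4] + [-8] -> [-8, 4]
  Merge [11] + [34] -> [11, 34]
  Merge [-8, 4] + [11, 34] -> [-8, 4, 11, 34]
  Merge [7] + [-5] -> [-5, 7]
  Merge [40] + [-10] -> [-10, 40]
  Merge [-5, 7] + [-10, 40] -> [-10, -5, 7, 40]
  Merge [-8, 4, 11, 34] + [-10, -5, 7, 40] -> [-10, -8, -5, 4, 7, 11, 34, 40]


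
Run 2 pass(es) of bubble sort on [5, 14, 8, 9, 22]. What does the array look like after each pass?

After pass 1: [5, 8, 9, 14, 22] (2 swaps)
After pass 2: [5, 8, 9, 14, 22] (0 swaps)
Total swaps: 2


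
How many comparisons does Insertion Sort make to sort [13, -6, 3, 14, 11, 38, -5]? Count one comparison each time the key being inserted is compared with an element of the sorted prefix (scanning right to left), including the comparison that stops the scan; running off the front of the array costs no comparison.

Insert -6: 13 > -6 (shift), reached front = 1 comparison(s) -> [-6, 13, 3, 14, 11, 38, -5]
Insert 3: 13 > 3 (shift), -6 <= 3 (stop) = 2 comparison(s) -> [-6, 3, 13, 14, 11, 38, -5]
Insert 14: 13 <= 14 (stop) = 1 comparison(s) -> [-6, 3, 13, 14, 11, 38, -5]
Insert 11: 14 > 11 (shift), 13 > 11 (shift), 3 <= 11 (stop) = 3 comparison(s) -> [-6, 3, 11, 13, 14, 38, -5]
Insert 38: 14 <= 38 (stop) = 1 comparison(s) -> [-6, 3, 11, 13, 14, 38, -5]
Insert -5: 38 > -5 (shift), 14 > -5 (shift), 13 > -5 (shift), 11 > -5 (shift), 3 > -5 (shift), -6 <= -5 (stop) = 6 comparison(s) -> [-6, -5, 3, 11, 13, 14, 38]
Total comparisons: 1 + 2 + 1 + 3 + 1 + 6 = 14


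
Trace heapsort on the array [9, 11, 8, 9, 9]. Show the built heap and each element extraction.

Build heap: [11, 9, 8, 9, 9]
Extract 11: [9, 9, 8, 9, 11]
Extract 9: [9, 9, 8, 9, 11]
Extract 9: [9, 8, 9, 9, 11]
Extract 9: [8, 9, 9, 9, 11]


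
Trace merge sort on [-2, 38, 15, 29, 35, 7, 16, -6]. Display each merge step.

Divide and conquer:
  Merge [-2] + [38] -> [-2, 38]
  Merge [15] + [29] -> [15, 29]
  Merge [-2, 38] + [15, 29] -> [-2, 15, 29, 38]
  Merge [35] + [7] -> [7, 35]
  Merge [16] + [-6] -> [-6, 16]
  Merge [7, 35] + [-6, 16] -> [-6, 7, 16, 35]
  Merge [-2, 15, 29, 38] + [-6, 7, 16, 35] -> [-6, -2, 7, 15, 16, 29, 35, 38]


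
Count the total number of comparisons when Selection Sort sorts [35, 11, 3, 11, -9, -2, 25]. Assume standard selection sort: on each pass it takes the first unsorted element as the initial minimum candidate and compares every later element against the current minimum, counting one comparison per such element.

Pass 1: scan indices 1..6 for the minimum = 6 comparison(s); min is -9, place at index 0 -> [-9, 11, 3, 11, 35, -2, 25]
Pass 2: scan indices 2..6 for the minimum = 5 comparison(s); min is -2, place at index 1 -> [-9, -2, 3, 11, 35, 11, 25]
Pass 3: scan indices 3..6 for the minimum = 4 comparison(s); min is 3, place at index 2 -> [-9, -2, 3, 11, 35, 11, 25]
Pass 4: scan indices 4..6 for the minimum = 3 comparison(s); min is 11, place at index 3 -> [-9, -2, 3, 11, 35, 11, 25]
Pass 5: scan indices 5..6 for the minimum = 2 comparison(s); min is 11, place at index 4 -> [-9, -2, 3, 11, 11, 35, 25]
Pass 6: scan indices 6..6 for the minimum = 1 comparison(s); min is 25, place at index 5 -> [-9, -2, 3, 11, 11, 25, 35]
Selection sort always scans the whole unsorted suffix, so the count is (n-1) + (n-2) + ... + 1 = n(n-1)/2 = 7*6/2 = 21 regardless of the input order.
Total comparisons: 6 + 5 + 4 + 3 + 2 + 1 = 21


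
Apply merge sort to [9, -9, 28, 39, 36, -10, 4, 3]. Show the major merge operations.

Divide and conquer:
  Merge [9] + [-9] -> [-9, 9]
  Merge [28] + [39] -> [28, 39]
  Merge [-9, 9] + [28, 39] -> [-9, 9, 28, 39]
  Merge [36] + [-10] -> [-10, 36]
  Merge [4] + [3] -> [3, 4]
  Merge [-10, 36] + [3, 4] -> [-10, 3, 4, 36]
  Merge [-9, 9, 28, 39] + [-10, 3, 4, 36] -> [-10, -9, 3, 4, 9, 28, 36, 39]


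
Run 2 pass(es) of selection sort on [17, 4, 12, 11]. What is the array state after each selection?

Pass 1: Select minimum 4 at index 1, swap -> [4, 17, 12, 11]
Pass 2: Select minimum 11 at index 3, swap -> [4, 11, 12, 17]


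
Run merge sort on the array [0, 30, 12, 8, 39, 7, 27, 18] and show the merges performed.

Divide and conquer:
  Merge [0] + [30] -> [0, 30]
  Merge [12] + [8] -> [8, 12]
  Merge [0, 30] + [8, 12] -> [0, 8, 12, 30]
  Merge [39] + [7] -> [7, 39]
  Merge [27] + [18] -> [18, 27]
  Merge [7, 39] + [18, 27] -> [7, 18, 27, 39]
  Merge [0, 8, 12, 30] + [7, 18, 27, 39] -> [0, 7, 8, 12, 18, 27, 30, 39]


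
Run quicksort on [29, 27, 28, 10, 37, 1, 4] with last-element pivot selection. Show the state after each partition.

Partition 1: pivot=4 at index 1 -> [1, 4, 28, 10, 37, 29, 27]
Partition 2: pivot=27 at index 3 -> [1, 4, 10, 27, 37, 29, 28]
Partition 3: pivot=28 at index 4 -> [1, 4, 10, 27, 28, 29, 37]
Partition 4: pivot=37 at index 6 -> [1, 4, 10, 27, 28, 29, 37]


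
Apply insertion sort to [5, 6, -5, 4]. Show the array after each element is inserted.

First element 5 is already 'sorted'
Insert 6: shifted 0 elements -> [5, 6, -5, 4]
Insert -5: shifted 2 elements -> [-5, 5, 6, 4]
Insert 4: shifted 2 elements -> [-5, 4, 5, 6]


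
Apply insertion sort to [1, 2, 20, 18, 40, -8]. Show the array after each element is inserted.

First element 1 is already 'sorted'
Insert 2: shifted 0 elements -> [1, 2, 20, 18, 40, -8]
Insert 20: shifted 0 elements -> [1, 2, 20, 18, 40, -8]
Insert 18: shifted 1 elements -> [1, 2, 18, 20, 40, -8]
Insert 40: shifted 0 elements -> [1, 2, 18, 20, 40, -8]
Insert -8: shifted 5 elements -> [-8, 1, 2, 18, 20, 40]


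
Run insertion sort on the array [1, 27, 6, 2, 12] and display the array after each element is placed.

First element 1 is already 'sorted'
Insert 27: shifted 0 elements -> [1, 27, 6, 2, 12]
Insert 6: shifted 1 elements -> [1, 6, 27, 2, 12]
Insert 2: shifted 2 elements -> [1, 2, 6, 27, 12]
Insert 12: shifted 1 elements -> [1, 2, 6, 12, 27]


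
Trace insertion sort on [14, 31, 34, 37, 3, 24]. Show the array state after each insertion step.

First element 14 is already 'sorted'
Insert 31: shifted 0 elements -> [14, 31, 34, 37, 3, 24]
Insert 34: shifted 0 elements -> [14, 31, 34, 37, 3, 24]
Insert 37: shifted 0 elements -> [14, 31, 34, 37, 3, 24]
Insert 3: shifted 4 elements -> [3, 14, 31, 34, 37, 24]
Insert 24: shifted 3 elements -> [3, 14, 24, 31, 34, 37]
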